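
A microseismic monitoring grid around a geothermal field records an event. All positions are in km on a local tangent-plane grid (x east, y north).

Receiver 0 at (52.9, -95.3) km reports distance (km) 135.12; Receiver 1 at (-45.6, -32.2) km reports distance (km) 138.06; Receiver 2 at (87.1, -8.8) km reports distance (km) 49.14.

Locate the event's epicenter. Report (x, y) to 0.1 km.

Circle about each station: (x − 52.9)² + (y + 95.3)² = 135.12²; (x + 45.6)² + (y + 32.2)² = 138.06²; (x − 87.1)² + (y + 8.8)² = 49.14².
Subtracting the Receiver 0 equation from the Receiver 1 and Receiver 2 equations removes the quadratic terms:
-197.0 x + 126.2 y = -9567.45
68.4 x + 173.0 y = 11626.02
Solving the 2×2 system: x ≈ 73.1, y ≈ 38.3 km.

x ≈ 73.1 km, y ≈ 38.3 km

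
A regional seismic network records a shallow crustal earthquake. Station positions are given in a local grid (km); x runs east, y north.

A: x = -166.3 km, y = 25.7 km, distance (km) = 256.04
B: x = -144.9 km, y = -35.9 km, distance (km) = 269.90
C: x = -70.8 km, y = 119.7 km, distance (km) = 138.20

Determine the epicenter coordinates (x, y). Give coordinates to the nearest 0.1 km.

66.9 km east, 131.4 km north

Circle about each station: (x + 166.3)² + (y − 25.7)² = 256.04²; (x + 144.9)² + (y + 35.9)² = 269.90²; (x + 70.8)² + (y − 119.7)² = 138.20².
Subtracting pairs of circle equations eliminates x²+y² and gives linear equations (the radical axes):
42.8 x − 123.2 y = -13320.89
191.0 x + 188.0 y = 37481.79
Solving the 2×2 system: x ≈ 66.9, y ≈ 131.4 km.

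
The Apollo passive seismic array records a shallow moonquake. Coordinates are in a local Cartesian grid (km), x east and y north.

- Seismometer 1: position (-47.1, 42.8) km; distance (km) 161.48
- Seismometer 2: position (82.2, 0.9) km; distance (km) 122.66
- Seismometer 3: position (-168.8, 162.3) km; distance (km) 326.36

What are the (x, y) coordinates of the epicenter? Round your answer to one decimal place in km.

Circle about each station: (x + 47.1)² + (y − 42.8)² = 161.48²; (x − 82.2)² + (y − 0.9)² = 122.66²; (x + 168.8)² + (y − 162.3)² = 326.36².
Subtracting pairs of circle equations eliminates x²+y² and gives linear equations (the radical axes):
258.6 x − 83.8 y = 13737.71
-243.4 x + 239.0 y = -29650.58
Solving the 2×2 system: x ≈ 19.3, y ≈ -104.4 km.
Check against Seismometer 1 (with the unrounded x, y): √((x + 47.1)²+(y − 42.8)²) = 161.50 ≈ 161.48 km. ✓

19.3 km east, -104.4 km north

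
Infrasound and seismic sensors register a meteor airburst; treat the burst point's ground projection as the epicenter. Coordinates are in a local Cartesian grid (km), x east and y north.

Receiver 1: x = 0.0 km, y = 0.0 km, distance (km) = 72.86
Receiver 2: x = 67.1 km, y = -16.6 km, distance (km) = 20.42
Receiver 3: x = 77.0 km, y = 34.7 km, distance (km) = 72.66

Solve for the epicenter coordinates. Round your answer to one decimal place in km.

x ≈ 63.0 km, y ≈ -36.6 km

Circle about each station: x² + y² = 72.86²; (x − 67.1)² + (y + 16.6)² = 20.42²; (x − 77.0)² + (y − 34.7)² = 72.66².
Subtracting pairs of circle equations eliminates x²+y² and gives linear equations (the radical axes):
134.2 x − 33.2 y = 9669.57
154.0 x + 69.4 y = 7162.19
Solving the 2×2 system: x ≈ 63.0, y ≈ -36.6 km.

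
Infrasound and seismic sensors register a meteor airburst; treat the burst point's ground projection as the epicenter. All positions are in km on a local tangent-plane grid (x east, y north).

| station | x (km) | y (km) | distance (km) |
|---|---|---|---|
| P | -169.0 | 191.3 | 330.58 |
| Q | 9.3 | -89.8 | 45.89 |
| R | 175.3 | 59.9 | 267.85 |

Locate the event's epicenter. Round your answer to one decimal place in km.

Circle about each station: (x + 169.0)² + (y − 191.3)² = 330.58²; (x − 9.3)² + (y + 89.8)² = 45.89²; (x − 175.3)² + (y − 59.9)² = 267.85².
Subtracting pairs of circle equations eliminates x²+y² and gives linear equations (the radical axes):
356.6 x − 562.2 y = 50171.08
688.6 x − 262.8 y = 6700.92
Solving the 2×2 system: x ≈ -32.1, y ≈ -109.6 km.

-32.1 km east, -109.6 km north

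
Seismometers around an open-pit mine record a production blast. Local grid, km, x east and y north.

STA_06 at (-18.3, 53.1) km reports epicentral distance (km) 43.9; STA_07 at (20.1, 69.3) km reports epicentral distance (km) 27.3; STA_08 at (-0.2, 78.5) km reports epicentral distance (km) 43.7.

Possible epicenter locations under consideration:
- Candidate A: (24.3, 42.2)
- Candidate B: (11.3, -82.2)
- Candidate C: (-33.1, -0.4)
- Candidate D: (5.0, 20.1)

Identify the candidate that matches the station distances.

For each candidate, compare |candidate − station| to the reported distance:
Candidate A: residuals STA_06 0.1, STA_07 0.1, STA_08 0.1 → max 0.1 km
Candidate B: residuals STA_06 94.6, STA_07 124.5, STA_08 117.4 → max 124.5 km
Candidate C: residuals STA_06 11.6, STA_07 60.4, STA_08 41.8 → max 60.4 km
Candidate D: residuals STA_06 3.5, STA_07 24.2, STA_08 14.9 → max 24.2 km
Only Candidate A has all residuals ≈ 0.

Candidate A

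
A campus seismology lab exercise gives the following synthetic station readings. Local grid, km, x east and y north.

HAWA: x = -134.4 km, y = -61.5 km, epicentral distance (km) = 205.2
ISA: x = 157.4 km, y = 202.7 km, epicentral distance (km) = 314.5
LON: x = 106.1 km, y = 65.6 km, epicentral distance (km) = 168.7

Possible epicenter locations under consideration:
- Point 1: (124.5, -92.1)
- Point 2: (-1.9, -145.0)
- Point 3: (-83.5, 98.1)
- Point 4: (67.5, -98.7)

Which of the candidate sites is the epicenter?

Point 4

For each candidate, compare |candidate − station| to the reported distance:
Point 1: residuals HAWA 55.5, ISA 17.9, LON 9.9 → max 55.5 km
Point 2: residuals HAWA 48.6, ISA 68.0, LON 68.0 → max 68.0 km
Point 3: residuals HAWA 37.7, ISA 51.9, LON 23.7 → max 51.9 km
Point 4: residuals HAWA 0.1, ISA 0.0, LON 0.1 → max 0.1 km
Only Point 4 has all residuals ≈ 0.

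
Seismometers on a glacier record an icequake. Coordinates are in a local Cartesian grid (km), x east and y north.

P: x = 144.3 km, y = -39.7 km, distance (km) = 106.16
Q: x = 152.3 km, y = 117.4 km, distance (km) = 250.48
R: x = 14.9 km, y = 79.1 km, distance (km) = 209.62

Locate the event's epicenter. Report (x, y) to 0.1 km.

x ≈ 76.4 km, y ≈ -121.3 km

Circle about each station: (x − 144.3)² + (y + 39.7)² = 106.16²; (x − 152.3)² + (y − 117.4)² = 250.48²; (x − 14.9)² + (y − 79.1)² = 209.62².
Subtracting pairs of circle equations eliminates x²+y² and gives linear equations (the radical axes):
16.0 x + 314.2 y = -36890.81
-258.8 x + 237.6 y = -48590.36
Solving the 2×2 system: x ≈ 76.4, y ≈ -121.3 km.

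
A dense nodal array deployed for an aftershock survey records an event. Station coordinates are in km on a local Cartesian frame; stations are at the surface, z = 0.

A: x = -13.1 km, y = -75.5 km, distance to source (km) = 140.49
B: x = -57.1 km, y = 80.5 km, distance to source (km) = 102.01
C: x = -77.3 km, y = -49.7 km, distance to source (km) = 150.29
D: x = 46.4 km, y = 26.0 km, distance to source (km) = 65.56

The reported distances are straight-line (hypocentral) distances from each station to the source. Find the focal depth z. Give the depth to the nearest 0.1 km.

56.4 km

Each station gives a sphere (x−x_i)² + (y−y_i)² + z² = d_i² (stations at z=0).
Subtracting the A sphere from B and C: z² cancels, leaving linear equations in x and y:
-88.0 x + 312.0 y = 13200.20
-128.4 x + 51.6 y = -276.12
Solving: x ≈ 21.601, y ≈ 48.401 km (keep extra digits for the depth step; rounded: 21.6, 48.4).
Then from the A sphere: z² = 140.49² − (x + 13.1)² − (y + 75.5)² with x = 21.601, y = 48.401, so z ≈ 56.408 ≈ 56.4 km.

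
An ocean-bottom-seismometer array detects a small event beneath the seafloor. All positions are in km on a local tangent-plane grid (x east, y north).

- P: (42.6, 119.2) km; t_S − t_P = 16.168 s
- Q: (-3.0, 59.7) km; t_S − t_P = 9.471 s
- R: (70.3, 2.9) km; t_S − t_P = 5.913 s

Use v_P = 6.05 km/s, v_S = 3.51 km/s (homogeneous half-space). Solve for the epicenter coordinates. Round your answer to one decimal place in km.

Distance from S−P lag: d = Δt · v_P v_S / (v_P − v_S) = Δt · (6.05·3.51)/(6.05−3.51) ≈ 8.3604·Δt.
So d_P = 135.17, d_Q = 79.18, d_R = 49.44 km.
Circle about each station: (x − 42.6)² + (y − 119.2)² = 135.17²; (x + 3.0)² + (y − 59.7)² = 79.18²; (x − 70.3)² + (y − 2.9)² = 49.44².
Subtracting the P equation from the Q and R equations removes the quadratic terms:
-91.2 x − 119.0 y = -448.85
55.4 x − 232.6 y = 4753.72
Solving the 2×2 system: x ≈ 24.1, y ≈ -14.7 km.
Check against P (with the unrounded x, y): √((x − 42.6)²+(y − 119.2)²) = 135.17 ≈ 135.17 km. ✓

x ≈ 24.1 km, y ≈ -14.7 km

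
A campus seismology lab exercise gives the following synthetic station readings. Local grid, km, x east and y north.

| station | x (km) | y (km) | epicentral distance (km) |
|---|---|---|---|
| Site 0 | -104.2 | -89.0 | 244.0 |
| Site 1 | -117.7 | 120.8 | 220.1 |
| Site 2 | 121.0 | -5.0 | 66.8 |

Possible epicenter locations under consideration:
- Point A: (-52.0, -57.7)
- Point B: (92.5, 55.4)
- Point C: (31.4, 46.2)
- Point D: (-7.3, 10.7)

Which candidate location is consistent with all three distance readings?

For each candidate, compare |candidate − station| to the reported distance:
Point A: residuals Site 0 183.1, Site 1 29.9, Site 2 114.0 → max 183.1 km
Point B: residuals Site 0 0.0, Site 1 0.0, Site 2 0.0 → max 0.0 km
Point C: residuals Site 0 52.5, Site 1 53.4, Site 2 36.4 → max 53.4 km
Point D: residuals Site 0 105.0, Site 1 64.2, Site 2 62.5 → max 105.0 km
Only Point B has all residuals ≈ 0.

Point B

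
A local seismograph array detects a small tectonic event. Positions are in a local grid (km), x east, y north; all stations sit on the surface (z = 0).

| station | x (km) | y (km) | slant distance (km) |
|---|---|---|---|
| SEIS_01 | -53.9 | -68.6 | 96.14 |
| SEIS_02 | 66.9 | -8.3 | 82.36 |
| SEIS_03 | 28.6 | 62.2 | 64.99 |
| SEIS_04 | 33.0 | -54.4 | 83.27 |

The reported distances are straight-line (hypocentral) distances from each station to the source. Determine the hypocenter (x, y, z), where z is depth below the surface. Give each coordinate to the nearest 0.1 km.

x ≈ -9.5 km, y ≈ 14.0 km, depth ≈ 21.2 km

Each station gives a sphere (x−x_i)² + (y−y_i)² + z² = d_i² (stations at z=0).
Subtracting the SEIS_01 sphere from SEIS_02 and SEIS_03: z² cancels, leaving linear equations in x and y:
241.6 x + 120.6 y = -606.94
165.0 x + 261.6 y = 2094.83
Solving: x ≈ -9.501, y ≈ 14.000 km (keep extra digits for the depth step; rounded: -9.5, 14.0).
Then from the SEIS_01 sphere: z² = 96.14² − (x + 53.9)² − (y + 68.6)² with x = -9.501, y = 14.000, so z ≈ 21.187 ≈ 21.2 km.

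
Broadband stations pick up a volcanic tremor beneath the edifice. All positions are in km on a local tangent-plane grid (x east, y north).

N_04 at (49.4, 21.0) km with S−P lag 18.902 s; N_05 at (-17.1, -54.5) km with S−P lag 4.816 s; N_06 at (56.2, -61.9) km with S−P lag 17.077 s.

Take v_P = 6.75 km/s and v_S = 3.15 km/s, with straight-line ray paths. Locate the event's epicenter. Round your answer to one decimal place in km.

Distance from S−P lag: d = Δt · v_P v_S / (v_P − v_S) = Δt · (6.75·3.15)/(6.75−3.15) ≈ 5.9062·Δt.
So d_N_04 = 111.64, d_N_05 = 28.44, d_N_06 = 100.86 km.
Circle about each station: (x − 49.4)² + (y − 21.0)² = 111.64²; (x + 17.1)² + (y + 54.5)² = 28.44²; (x − 56.2)² + (y + 61.9)² = 100.86².
Subtracting the N_04 equation from the N_05 and N_06 equations removes the quadratic terms:
-133.0 x − 151.0 y = 12035.96
13.6 x − 165.8 y = 6399.44
Solving the 2×2 system: x ≈ -42.7, y ≈ -42.1 km.
Check against N_04 (with the unrounded x, y): √((x − 49.4)²+(y − 21.0)²) = 111.64 ≈ 111.64 km. ✓

x ≈ -42.7 km, y ≈ -42.1 km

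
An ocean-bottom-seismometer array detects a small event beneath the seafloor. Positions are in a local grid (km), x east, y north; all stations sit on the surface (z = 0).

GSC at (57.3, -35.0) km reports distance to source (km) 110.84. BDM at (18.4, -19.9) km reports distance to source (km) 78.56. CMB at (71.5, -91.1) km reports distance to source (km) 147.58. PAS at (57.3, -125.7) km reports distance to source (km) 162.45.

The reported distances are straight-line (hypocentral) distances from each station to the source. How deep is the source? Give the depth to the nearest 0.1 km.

Each station gives a sphere (x−x_i)² + (y−y_i)² + z² = d_i² (stations at z=0).
Subtracting the GSC sphere from BDM and CMB: z² cancels, leaving linear equations in x and y:
-77.8 x + 30.2 y = 2340.11
28.4 x − 112.2 y = -591.18
Solving: x ≈ -31.088, y ≈ -2.600 km (keep extra digits for the depth step; rounded: -31.1, -2.6).
Then from the GSC sphere: z² = 110.84² − (x − 57.3)² − (y + 35.0)² with x = -31.088, y = -2.600, so z ≈ 58.509 ≈ 58.5 km.

58.5 km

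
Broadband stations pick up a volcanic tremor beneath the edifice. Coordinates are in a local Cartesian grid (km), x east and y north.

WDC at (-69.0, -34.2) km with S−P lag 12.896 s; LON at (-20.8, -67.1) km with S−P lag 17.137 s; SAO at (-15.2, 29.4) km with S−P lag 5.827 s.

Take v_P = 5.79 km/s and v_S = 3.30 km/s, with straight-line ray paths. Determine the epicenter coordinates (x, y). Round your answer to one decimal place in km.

Distance from S−P lag: d = Δt · v_P v_S / (v_P − v_S) = Δt · (5.79·3.30)/(5.79−3.30) ≈ 7.6735·Δt.
So d_WDC = 98.96, d_LON = 131.50, d_SAO = 44.71 km.
Circle about each station: (x + 69.0)² + (y + 34.2)² = 98.96²; (x + 20.8)² + (y + 67.1)² = 131.50²; (x + 15.2)² + (y − 29.4)² = 44.71².
Subtracting pairs of circle equations eliminates x²+y² and gives linear equations (the radical axes):
96.4 x − 65.8 y = -8494.76
107.6 x + 127.2 y = 2958.86
Solving the 2×2 system: x ≈ -45.8, y ≈ 62.0 km.

(-45.8, 62.0)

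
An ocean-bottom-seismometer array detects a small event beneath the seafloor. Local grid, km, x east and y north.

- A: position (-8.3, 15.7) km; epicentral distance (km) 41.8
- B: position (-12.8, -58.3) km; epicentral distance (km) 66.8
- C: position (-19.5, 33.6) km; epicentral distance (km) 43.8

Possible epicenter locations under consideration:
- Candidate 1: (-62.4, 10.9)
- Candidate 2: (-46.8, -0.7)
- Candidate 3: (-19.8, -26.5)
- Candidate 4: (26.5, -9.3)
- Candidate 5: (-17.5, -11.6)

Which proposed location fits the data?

For each candidate, compare |candidate − station| to the reported distance:
Candidate 1: residuals A 12.5, B 18.3, C 4.7 → max 18.3 km
Candidate 2: residuals A 0.0, B 0.1, C 0.0 → max 0.1 km
Candidate 3: residuals A 1.9, B 34.2, C 16.3 → max 34.2 km
Candidate 4: residuals A 1.0, B 4.0, C 19.1 → max 19.1 km
Candidate 5: residuals A 13.0, B 19.9, C 1.4 → max 19.9 km
Only Candidate 2 has all residuals ≈ 0.

Candidate 2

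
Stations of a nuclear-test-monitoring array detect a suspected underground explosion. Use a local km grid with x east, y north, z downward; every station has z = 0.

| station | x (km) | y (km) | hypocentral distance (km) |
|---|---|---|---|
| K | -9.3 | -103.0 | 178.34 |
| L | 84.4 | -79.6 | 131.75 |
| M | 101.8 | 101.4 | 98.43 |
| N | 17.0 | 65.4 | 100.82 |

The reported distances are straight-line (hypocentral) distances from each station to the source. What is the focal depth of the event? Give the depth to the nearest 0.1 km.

68.4 km

Each station gives a sphere (x−x_i)² + (y−y_i)² + z² = d_i² (stations at z=0).
Subtracting the K sphere from L and M: z² cancels, leaving linear equations in x and y:
187.4 x + 46.8 y = 17211.12
222.2 x + 408.8 y = 32066.40
Solving: x ≈ 83.600, y ≈ 33.000 km (keep extra digits for the depth step; rounded: 83.6, 33.0).
Then from the K sphere: z² = 178.34² − (x + 9.3)² − (y + 103.0)² with x = 83.600, y = 33.000, so z ≈ 68.401 ≈ 68.4 km.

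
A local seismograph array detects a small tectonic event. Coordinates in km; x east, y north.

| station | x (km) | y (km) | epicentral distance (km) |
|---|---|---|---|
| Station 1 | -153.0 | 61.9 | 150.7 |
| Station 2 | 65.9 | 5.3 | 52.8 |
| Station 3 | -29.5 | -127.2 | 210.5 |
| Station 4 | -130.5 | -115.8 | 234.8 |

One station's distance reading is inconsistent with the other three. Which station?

Solve using three stations at a time. Using Station 1, Station 3, Station 4 (subtract circle equations pairwise → linear system) gives (x, y) ≈ (-3.5, 81.8).
Distances from that point to each station vs reported:
  Station 1: calculated 150.8 vs reported 150.7 → residual 0.1 km
  Station 2: calculated 103.3 vs reported 52.8 → residual 50.5 km
  Station 3: calculated 210.6 vs reported 210.5 → residual 0.1 km
  Station 4: calculated 234.9 vs reported 234.8 → residual 0.1 km
Station 1, Station 3, Station 4 are mutually consistent (residuals ≈ 0); Station 2 is off by 50.5 km.

Station 2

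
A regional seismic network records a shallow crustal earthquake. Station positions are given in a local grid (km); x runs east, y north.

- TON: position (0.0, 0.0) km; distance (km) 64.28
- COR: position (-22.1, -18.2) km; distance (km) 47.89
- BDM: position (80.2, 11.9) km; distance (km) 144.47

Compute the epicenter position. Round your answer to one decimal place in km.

Circle about each station: x² + y² = 64.28²; (x + 22.1)² + (y + 18.2)² = 47.89²; (x − 80.2)² + (y − 11.9)² = 144.47².
Subtracting pairs of circle equations eliminates x²+y² and gives linear equations (the radical axes):
-44.2 x − 36.4 y = 2658.12
160.4 x + 23.8 y = -10166.01
Solving the 2×2 system: x ≈ -64.1, y ≈ 4.8 km.

x ≈ -64.1 km, y ≈ 4.8 km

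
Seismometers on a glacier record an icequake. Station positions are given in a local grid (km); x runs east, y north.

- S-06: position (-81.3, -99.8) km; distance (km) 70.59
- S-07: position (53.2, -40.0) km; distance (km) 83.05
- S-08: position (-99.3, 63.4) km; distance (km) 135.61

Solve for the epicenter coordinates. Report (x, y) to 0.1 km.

(-28.9, -52.5)

Circle about each station: (x + 81.3)² + (y + 99.8)² = 70.59²; (x − 53.2)² + (y + 40.0)² = 83.05²; (x + 99.3)² + (y − 63.4)² = 135.61².
Subtracting pairs of circle equations eliminates x²+y² and gives linear equations (the radical axes):
269.0 x + 119.6 y = -14053.84
-36.0 x + 326.4 y = -16096.80
Solving the 2×2 system: x ≈ -28.9, y ≈ -52.5 km.
Check against S-06 (with the unrounded x, y): √((x + 81.3)²+(y + 99.8)²) = 70.59 ≈ 70.59 km. ✓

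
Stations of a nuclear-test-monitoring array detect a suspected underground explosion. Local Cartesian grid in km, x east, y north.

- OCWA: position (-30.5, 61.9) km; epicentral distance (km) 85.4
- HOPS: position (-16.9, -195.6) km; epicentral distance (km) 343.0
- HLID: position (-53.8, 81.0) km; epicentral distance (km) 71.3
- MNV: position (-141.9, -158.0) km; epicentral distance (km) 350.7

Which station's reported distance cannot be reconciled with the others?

MNV

Solve using three stations at a time. Using OCWA, HOPS, HLID (subtract circle equations pairwise → linear system) gives (x, y) ≈ (-27.4, 147.2).
Distances from that point to each station vs reported:
  OCWA: calculated 85.4 vs reported 85.4 → residual 0.0 km
  HOPS: calculated 343.0 vs reported 343.0 → residual 0.0 km
  HLID: calculated 71.3 vs reported 71.3 → residual 0.0 km
  MNV: calculated 326.0 vs reported 350.7 → residual 24.7 km
OCWA, HOPS, HLID are mutually consistent (residuals ≈ 0); MNV is off by 24.7 km.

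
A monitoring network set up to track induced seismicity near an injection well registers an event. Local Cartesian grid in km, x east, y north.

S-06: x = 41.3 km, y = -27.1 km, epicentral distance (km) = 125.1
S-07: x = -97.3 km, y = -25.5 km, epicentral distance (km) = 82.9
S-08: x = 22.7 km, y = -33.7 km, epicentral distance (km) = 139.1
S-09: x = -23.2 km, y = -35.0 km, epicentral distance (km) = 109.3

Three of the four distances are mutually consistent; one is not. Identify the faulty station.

Solve using three stations at a time. Using S-07, S-08, S-09 (subtract circle equations pairwise → linear system) gives (x, y) ≈ (-83.4, 55.9).
Distances from that point to each station vs reported:
  S-06: calculated 149.8 vs reported 125.1 → residual 24.7 km
  S-07: calculated 82.6 vs reported 82.9 → residual 0.3 km
  S-08: calculated 138.9 vs reported 139.1 → residual 0.2 km
  S-09: calculated 109.1 vs reported 109.3 → residual 0.2 km
S-07, S-08, S-09 are mutually consistent (residuals ≈ 0); S-06 is off by 24.7 km.

S-06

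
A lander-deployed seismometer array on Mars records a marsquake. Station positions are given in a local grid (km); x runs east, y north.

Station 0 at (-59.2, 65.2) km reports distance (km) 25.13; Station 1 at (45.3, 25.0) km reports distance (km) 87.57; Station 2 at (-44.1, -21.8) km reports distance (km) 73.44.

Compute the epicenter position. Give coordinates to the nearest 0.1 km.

Circle about each station: (x + 59.2)² + (y − 65.2)² = 25.13²; (x − 45.3)² + (y − 25.0)² = 87.57²; (x + 44.1)² + (y + 21.8)² = 73.44².
Subtracting the Station 0 equation from the Station 1 and Station 2 equations removes the quadratic terms:
209.0 x − 80.4 y = -12115.58
30.2 x − 174.0 y = -10097.55
Solving the 2×2 system: x ≈ -38.2, y ≈ 51.4 km.

-38.2 km east, 51.4 km north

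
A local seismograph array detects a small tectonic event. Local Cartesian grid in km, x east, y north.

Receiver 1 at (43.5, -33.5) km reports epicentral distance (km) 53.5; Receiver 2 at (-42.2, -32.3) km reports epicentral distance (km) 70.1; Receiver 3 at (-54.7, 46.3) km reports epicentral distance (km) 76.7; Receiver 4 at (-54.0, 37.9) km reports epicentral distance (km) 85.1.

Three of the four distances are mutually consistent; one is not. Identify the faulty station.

Receiver 4

Solve using three stations at a time. Using Receiver 1, Receiver 2, Receiver 3 (subtract circle equations pairwise → linear system) gives (x, y) ≈ (13.2, 10.6).
Distances from that point to each station vs reported:
  Receiver 1: calculated 53.5 vs reported 53.5 → residual 0.0 km
  Receiver 2: calculated 70.1 vs reported 70.1 → residual 0.0 km
  Receiver 3: calculated 76.7 vs reported 76.7 → residual 0.0 km
  Receiver 4: calculated 72.5 vs reported 85.1 → residual 12.6 km
Receiver 1, Receiver 2, Receiver 3 are mutually consistent (residuals ≈ 0); Receiver 4 is off by 12.6 km.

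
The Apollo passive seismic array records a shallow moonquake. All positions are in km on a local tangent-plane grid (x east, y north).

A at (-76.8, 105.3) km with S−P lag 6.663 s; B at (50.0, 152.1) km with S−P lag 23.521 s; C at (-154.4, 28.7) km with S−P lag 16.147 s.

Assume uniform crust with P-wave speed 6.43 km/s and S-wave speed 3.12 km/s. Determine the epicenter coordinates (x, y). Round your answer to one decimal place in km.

(-64.3, 66.9)

Distance from S−P lag: d = Δt · v_P v_S / (v_P − v_S) = Δt · (6.43·3.12)/(6.43−3.12) ≈ 6.0609·Δt.
So d_A = 40.38, d_B = 142.56, d_C = 97.87 km.
Circle about each station: (x + 76.8)² + (y − 105.3)² = 40.38²; (x − 50.0)² + (y − 152.1)² = 142.56²; (x + 154.4)² + (y − 28.7)² = 97.87².
Subtracting the A equation from the B and C equations removes the quadratic terms:
253.6 x + 93.6 y = -10044.73
-155.2 x − 153.2 y = -271.27
Solving the 2×2 system: x ≈ -64.3, y ≈ 66.9 km.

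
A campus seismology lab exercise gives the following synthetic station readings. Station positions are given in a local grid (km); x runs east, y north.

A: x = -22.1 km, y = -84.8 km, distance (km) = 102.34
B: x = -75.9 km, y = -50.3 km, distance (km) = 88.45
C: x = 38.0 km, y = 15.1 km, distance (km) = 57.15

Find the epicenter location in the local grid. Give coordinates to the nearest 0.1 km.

Circle about each station: (x + 22.1)² + (y + 84.8)² = 102.34²; (x + 75.9)² + (y + 50.3)² = 88.45²; (x − 38.0)² + (y − 15.1)² = 57.15².
Subtracting pairs of circle equations eliminates x²+y² and gives linear equations (the radical axes):
-107.6 x + 69.0 y = 3261.52
120.2 x + 199.8 y = 1199.91
Solving the 2×2 system: x ≈ -19.1, y ≈ 17.5 km.

(-19.1, 17.5)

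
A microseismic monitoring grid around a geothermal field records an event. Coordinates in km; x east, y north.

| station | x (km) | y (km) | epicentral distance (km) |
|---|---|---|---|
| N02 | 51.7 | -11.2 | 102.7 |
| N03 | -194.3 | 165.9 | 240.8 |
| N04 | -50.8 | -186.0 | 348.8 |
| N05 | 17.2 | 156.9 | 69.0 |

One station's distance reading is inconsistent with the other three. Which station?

N04

Solve using three stations at a time. Using N02, N03, N05 (subtract circle equations pairwise → linear system) gives (x, y) ≈ (34.2, 90.0).
Distances from that point to each station vs reported:
  N02: calculated 102.7 vs reported 102.7 → residual 0.0 km
  N03: calculated 240.8 vs reported 240.8 → residual 0.0 km
  N04: calculated 288.8 vs reported 348.8 → residual 60.0 km
  N05: calculated 69.0 vs reported 69.0 → residual 0.0 km
N02, N03, N05 are mutually consistent (residuals ≈ 0); N04 is off by 60.0 km.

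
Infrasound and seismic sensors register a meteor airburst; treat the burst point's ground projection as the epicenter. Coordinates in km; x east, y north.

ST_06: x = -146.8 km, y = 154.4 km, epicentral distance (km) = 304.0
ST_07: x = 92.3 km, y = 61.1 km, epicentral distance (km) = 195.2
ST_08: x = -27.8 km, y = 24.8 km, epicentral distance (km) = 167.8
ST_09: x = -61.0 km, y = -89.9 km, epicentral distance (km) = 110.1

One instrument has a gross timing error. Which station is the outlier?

Solve using three stations at a time. Using ST_07, ST_08, ST_09 (subtract circle equations pairwise → linear system) gives (x, y) ≈ (42.4, -127.6).
Distances from that point to each station vs reported:
  ST_06: calculated 339.6 vs reported 304.0 → residual 35.6 km
  ST_07: calculated 195.2 vs reported 195.2 → residual 0.0 km
  ST_08: calculated 167.8 vs reported 167.8 → residual 0.0 km
  ST_09: calculated 110.0 vs reported 110.1 → residual 0.1 km
ST_07, ST_08, ST_09 are mutually consistent (residuals ≈ 0); ST_06 is off by 35.6 km.

ST_06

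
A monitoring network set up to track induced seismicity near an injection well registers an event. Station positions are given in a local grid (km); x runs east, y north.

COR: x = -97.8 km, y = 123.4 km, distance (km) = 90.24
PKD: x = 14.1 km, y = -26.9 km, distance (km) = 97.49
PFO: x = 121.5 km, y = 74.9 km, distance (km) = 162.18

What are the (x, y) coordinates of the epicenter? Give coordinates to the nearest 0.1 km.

Circle about each station: (x + 97.8)² + (y − 123.4)² = 90.24²; (x − 14.1)² + (y + 26.9)² = 97.49²; (x − 121.5)² + (y − 74.9)² = 162.18².
Subtracting the COR equation from the PKD and PFO equations removes the quadratic terms:
223.8 x − 300.6 y = -25231.02
438.6 x − 97.0 y = -22579.23
Solving the 2×2 system: x ≈ -39.4, y ≈ 54.6 km.

(-39.4, 54.6)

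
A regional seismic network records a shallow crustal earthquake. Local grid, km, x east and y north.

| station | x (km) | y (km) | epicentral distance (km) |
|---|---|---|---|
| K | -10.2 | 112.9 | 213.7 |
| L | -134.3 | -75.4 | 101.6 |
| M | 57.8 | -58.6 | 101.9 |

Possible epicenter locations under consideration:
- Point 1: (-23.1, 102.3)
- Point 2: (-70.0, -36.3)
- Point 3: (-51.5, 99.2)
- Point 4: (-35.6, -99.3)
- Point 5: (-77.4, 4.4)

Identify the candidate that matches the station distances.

Point 4

For each candidate, compare |candidate − station| to the reported distance:
Point 1: residuals K 197.0, L 108.0, M 78.2 → max 197.0 km
Point 2: residuals K 53.0, L 26.3, M 27.8 → max 53.0 km
Point 3: residuals K 170.2, L 91.6, M 90.1 → max 170.2 km
Point 4: residuals K 0.0, L 0.0, M 0.0 → max 0.0 km
Point 5: residuals K 86.1, L 3.6, M 47.3 → max 86.1 km
Only Point 4 has all residuals ≈ 0.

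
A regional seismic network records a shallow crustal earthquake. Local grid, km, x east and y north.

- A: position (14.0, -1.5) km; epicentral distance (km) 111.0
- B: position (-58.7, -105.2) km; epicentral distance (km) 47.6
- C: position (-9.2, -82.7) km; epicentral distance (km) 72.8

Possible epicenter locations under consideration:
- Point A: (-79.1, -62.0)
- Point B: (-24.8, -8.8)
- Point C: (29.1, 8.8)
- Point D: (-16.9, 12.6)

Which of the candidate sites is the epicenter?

Point A

For each candidate, compare |candidate − station| to the reported distance:
Point A: residuals A 0.0, B 0.2, C 0.1 → max 0.2 km
Point B: residuals A 71.5, B 54.6, C 2.7 → max 71.5 km
Point C: residuals A 92.7, B 96.3, C 26.4 → max 96.3 km
Point D: residuals A 77.0, B 77.4, C 22.8 → max 77.4 km
Only Point A has all residuals ≈ 0.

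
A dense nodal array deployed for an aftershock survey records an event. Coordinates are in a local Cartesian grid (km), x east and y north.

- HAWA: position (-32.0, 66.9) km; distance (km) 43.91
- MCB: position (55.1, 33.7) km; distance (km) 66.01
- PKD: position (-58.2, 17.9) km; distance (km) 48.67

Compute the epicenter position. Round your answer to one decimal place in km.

Circle about each station: (x + 32.0)² + (y − 66.9)² = 43.91²; (x − 55.1)² + (y − 33.7)² = 66.01²; (x + 58.2)² + (y − 17.9)² = 48.67².
Subtracting the HAWA equation from the MCB and PKD equations removes the quadratic terms:
174.2 x − 66.4 y = -3757.14
-52.4 x − 98.0 y = -2232.64
Solving the 2×2 system: x ≈ -10.7, y ≈ 28.5 km.

-10.7 km east, 28.5 km north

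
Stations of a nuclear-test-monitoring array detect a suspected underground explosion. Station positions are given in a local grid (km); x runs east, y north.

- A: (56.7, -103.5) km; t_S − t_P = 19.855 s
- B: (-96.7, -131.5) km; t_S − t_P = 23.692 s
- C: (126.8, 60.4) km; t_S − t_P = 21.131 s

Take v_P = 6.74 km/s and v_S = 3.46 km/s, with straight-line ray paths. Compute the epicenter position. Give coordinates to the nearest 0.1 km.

Distance from S−P lag: d = Δt · v_P v_S / (v_P − v_S) = Δt · (6.74·3.46)/(6.74−3.46) ≈ 7.1099·Δt.
So d_A = 141.17, d_B = 168.45, d_C = 150.24 km.
Circle about each station: (x − 56.7)² + (y + 103.5)² = 141.17²; (x + 96.7)² + (y + 131.5)² = 168.45²; (x − 126.8)² + (y − 60.4)² = 150.24².
Subtracting the A equation from the B and C equations removes the quadratic terms:
-306.8 x − 56.0 y = 4269.57
140.2 x + 327.8 y = 3156.17
Solving the 2×2 system: x ≈ -17.0, y ≈ 16.9 km.

(-17.0, 16.9)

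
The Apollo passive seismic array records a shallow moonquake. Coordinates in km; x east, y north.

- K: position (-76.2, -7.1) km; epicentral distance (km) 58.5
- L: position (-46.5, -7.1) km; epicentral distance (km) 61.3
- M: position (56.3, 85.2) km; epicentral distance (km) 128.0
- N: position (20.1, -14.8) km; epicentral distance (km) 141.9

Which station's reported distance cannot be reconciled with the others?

N

Solve using three stations at a time. Using K, L, M (subtract circle equations pairwise → linear system) gives (x, y) ≈ (-67.0, 50.7).
Distances from that point to each station vs reported:
  K: calculated 58.6 vs reported 58.5 → residual 0.1 km
  L: calculated 61.4 vs reported 61.3 → residual 0.1 km
  M: calculated 128.0 vs reported 128.0 → residual 0.0 km
  N: calculated 109.0 vs reported 141.9 → residual 32.9 km
K, L, M are mutually consistent (residuals ≈ 0); N is off by 32.9 km.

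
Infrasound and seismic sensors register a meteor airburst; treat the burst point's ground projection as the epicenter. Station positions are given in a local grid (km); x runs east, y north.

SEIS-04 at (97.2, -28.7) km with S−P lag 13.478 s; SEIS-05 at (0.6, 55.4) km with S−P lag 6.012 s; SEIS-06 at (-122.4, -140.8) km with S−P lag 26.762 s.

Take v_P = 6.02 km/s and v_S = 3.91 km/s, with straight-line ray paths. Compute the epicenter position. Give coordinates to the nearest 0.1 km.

39.4 km east, 110.1 km north

Distance from S−P lag: d = Δt · v_P v_S / (v_P − v_S) = Δt · (6.02·3.91)/(6.02−3.91) ≈ 11.1555·Δt.
So d_SEIS-04 = 150.35, d_SEIS-05 = 67.07, d_SEIS-06 = 298.54 km.
Circle about each station: (x − 97.2)² + (y + 28.7)² = 150.35²; (x − 0.6)² + (y − 55.4)² = 67.07²; (x + 122.4)² + (y + 140.8)² = 298.54².
Subtracting the SEIS-04 equation from the SEIS-05 and SEIS-06 equations removes the quadratic terms:
-193.2 x + 168.2 y = 10904.73
-439.2 x − 224.2 y = -41986.14
Solving the 2×2 system: x ≈ 39.4, y ≈ 110.1 km.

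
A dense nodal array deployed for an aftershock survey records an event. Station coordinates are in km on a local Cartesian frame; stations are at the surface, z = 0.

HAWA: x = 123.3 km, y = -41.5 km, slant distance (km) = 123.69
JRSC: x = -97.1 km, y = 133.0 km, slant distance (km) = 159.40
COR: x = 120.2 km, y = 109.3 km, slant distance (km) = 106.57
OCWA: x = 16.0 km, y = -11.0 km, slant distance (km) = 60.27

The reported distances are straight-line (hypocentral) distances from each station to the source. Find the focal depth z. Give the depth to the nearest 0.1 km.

Each station gives a sphere (x−x_i)² + (y−y_i)² + z² = d_i² (stations at z=0).
Subtracting the HAWA sphere from JRSC and COR: z² cancels, leaving linear equations in x and y:
-440.8 x + 349.0 y = 83.13
-6.2 x + 301.6 y = 13411.44
Solving: x ≈ 35.598, y ≈ 45.199 km (keep extra digits for the depth step; rounded: 35.6, 45.2).
Then from the HAWA sphere: z² = 123.69² − (x − 123.3)² − (y + 41.5)² with x = 35.598, y = 45.199, so z ≈ 9.532 ≈ 9.5 km.
Check against OCWA (with the unrounded solution): distance 60.28 ≈ 60.27 km. ✓

z ≈ 9.5 km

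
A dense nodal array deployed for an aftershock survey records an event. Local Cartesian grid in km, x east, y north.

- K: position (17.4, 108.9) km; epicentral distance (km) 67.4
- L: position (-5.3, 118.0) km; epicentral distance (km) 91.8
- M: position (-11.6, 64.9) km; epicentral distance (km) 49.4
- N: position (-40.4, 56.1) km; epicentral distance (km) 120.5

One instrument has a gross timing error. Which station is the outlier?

M

Solve using three stations at a time. Using K, L, N (subtract circle equations pairwise → linear system) gives (x, y) ≈ (77.9, 79.2).
Distances from that point to each station vs reported:
  K: calculated 67.4 vs reported 67.4 → residual 0.0 km
  L: calculated 91.8 vs reported 91.8 → residual 0.0 km
  M: calculated 90.6 vs reported 49.4 → residual 41.2 km
  N: calculated 120.5 vs reported 120.5 → residual 0.0 km
K, L, N are mutually consistent (residuals ≈ 0); M is off by 41.2 km.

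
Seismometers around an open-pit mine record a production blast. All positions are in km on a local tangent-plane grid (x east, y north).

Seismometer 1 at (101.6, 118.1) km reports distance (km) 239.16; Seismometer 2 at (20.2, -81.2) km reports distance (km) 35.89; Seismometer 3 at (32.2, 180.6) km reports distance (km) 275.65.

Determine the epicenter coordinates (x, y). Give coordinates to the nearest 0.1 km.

(-14.3, -91.1)

Circle about each station: (x − 101.6)² + (y − 118.1)² = 239.16²; (x − 20.2)² + (y + 81.2)² = 35.89²; (x − 32.2)² + (y − 180.6)² = 275.65².
Subtracting pairs of circle equations eliminates x²+y² and gives linear equations (the radical axes):
-162.8 x − 398.6 y = 38640.72
-138.8 x + 125.0 y = -9402.39
Solving the 2×2 system: x ≈ -14.3, y ≈ -91.1 km.
Check against Seismometer 1 (with the unrounded x, y): √((x − 101.6)²+(y − 118.1)²) = 239.16 ≈ 239.16 km. ✓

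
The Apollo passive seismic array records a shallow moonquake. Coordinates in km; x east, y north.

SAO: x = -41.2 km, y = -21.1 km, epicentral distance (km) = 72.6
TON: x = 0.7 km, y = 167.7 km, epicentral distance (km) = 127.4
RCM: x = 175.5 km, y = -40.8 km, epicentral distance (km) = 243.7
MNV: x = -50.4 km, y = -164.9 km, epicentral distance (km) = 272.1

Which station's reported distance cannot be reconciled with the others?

Solve using three stations at a time. Using SAO, TON, RCM (subtract circle equations pairwise → linear system) gives (x, y) ≈ (-50.3, 50.9).
Distances from that point to each station vs reported:
  SAO: calculated 72.6 vs reported 72.6 → residual 0.0 km
  TON: calculated 127.4 vs reported 127.4 → residual 0.0 km
  RCM: calculated 243.7 vs reported 243.7 → residual 0.0 km
  MNV: calculated 215.8 vs reported 272.1 → residual 56.3 km
SAO, TON, RCM are mutually consistent (residuals ≈ 0); MNV is off by 56.3 km.

MNV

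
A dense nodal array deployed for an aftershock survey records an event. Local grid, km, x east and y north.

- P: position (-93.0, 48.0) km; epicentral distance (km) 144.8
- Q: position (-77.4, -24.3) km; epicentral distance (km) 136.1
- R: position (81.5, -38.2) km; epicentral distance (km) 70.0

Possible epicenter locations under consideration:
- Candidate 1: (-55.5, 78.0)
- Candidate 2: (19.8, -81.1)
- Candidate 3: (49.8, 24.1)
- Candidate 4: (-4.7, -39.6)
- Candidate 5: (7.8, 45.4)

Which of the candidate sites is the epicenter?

For each candidate, compare |candidate − station| to the reported distance:
Candidate 1: residuals P 96.8, Q 31.5, R 109.6 → max 109.6 km
Candidate 2: residuals P 26.6, Q 23.5, R 5.1 → max 26.6 km
Candidate 3: residuals P 0.0, Q 0.0, R 0.1 → max 0.1 km
Candidate 4: residuals P 20.4, Q 61.8, R 16.2 → max 61.8 km
Candidate 5: residuals P 44.0, Q 26.0, R 41.4 → max 44.0 km
Only Candidate 3 has all residuals ≈ 0.

Candidate 3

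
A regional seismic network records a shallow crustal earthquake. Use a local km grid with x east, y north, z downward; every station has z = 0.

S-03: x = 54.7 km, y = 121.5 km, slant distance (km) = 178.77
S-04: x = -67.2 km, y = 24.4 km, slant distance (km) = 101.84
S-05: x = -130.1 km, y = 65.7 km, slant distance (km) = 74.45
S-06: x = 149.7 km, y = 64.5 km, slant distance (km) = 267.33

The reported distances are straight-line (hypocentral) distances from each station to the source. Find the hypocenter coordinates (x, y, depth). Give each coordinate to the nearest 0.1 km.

Each station gives a sphere (x−x_i)² + (y−y_i)² + z² = d_i² (stations at z=0).
Subtracting the S-03 sphere from S-04 and S-05: z² cancels, leaving linear equations in x and y:
-243.8 x − 194.2 y = 8944.19
-369.6 x − 111.6 y = 29904.07
Solving: x ≈ -107.906, y ≈ 89.410 km (keep extra digits for the depth step; rounded: -107.9, 89.4).
Then from the S-03 sphere: z² = 178.77² − (x − 54.7)² − (y − 121.5)² with x = -107.906, y = 89.410, so z ≈ 66.994 ≈ 67.0 km.

(-107.9, 89.4, 67.0)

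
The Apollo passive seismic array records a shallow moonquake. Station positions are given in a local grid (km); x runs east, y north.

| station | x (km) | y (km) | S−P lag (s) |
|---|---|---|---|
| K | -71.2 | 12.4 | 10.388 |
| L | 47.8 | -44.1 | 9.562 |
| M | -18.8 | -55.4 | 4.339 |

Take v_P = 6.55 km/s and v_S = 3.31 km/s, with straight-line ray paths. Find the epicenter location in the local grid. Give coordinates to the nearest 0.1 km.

Distance from S−P lag: d = Δt · v_P v_S / (v_P − v_S) = Δt · (6.55·3.31)/(6.55−3.31) ≈ 6.6915·Δt.
So d_K = 69.51, d_L = 63.98, d_M = 29.03 km.
Circle about each station: (x + 71.2)² + (y − 12.4)² = 69.51²; (x − 47.8)² + (y + 44.1)² = 63.98²; (x + 18.8)² + (y + 55.4)² = 29.03².
Subtracting pairs of circle equations eliminates x²+y² and gives linear equations (the radical axes):
238.0 x − 113.0 y = -255.35
104.8 x − 135.6 y = 2188.30
Solving the 2×2 system: x ≈ -13.8, y ≈ -26.8 km.
Check against K (with the unrounded x, y): √((x + 71.2)²+(y − 12.4)²) = 69.51 ≈ 69.51 km. ✓

(-13.8, -26.8)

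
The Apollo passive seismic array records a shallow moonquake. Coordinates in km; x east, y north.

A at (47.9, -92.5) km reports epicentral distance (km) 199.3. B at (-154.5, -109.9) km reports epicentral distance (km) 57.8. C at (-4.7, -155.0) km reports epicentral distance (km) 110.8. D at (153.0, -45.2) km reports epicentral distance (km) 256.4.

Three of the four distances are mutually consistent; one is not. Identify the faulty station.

A

Solve using three stations at a time. Using B, C, D (subtract circle equations pairwise → linear system) gives (x, y) ≈ (-98.4, -95.8).
Distances from that point to each station vs reported:
  A: calculated 146.3 vs reported 199.3 → residual 53.0 km
  B: calculated 57.9 vs reported 57.8 → residual 0.1 km
  C: calculated 110.8 vs reported 110.8 → residual 0.0 km
  D: calculated 256.4 vs reported 256.4 → residual 0.0 km
B, C, D are mutually consistent (residuals ≈ 0); A is off by 53.0 km.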